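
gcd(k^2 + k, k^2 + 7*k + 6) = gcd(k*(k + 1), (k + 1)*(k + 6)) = k + 1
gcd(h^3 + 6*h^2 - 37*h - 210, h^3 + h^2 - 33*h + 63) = h + 7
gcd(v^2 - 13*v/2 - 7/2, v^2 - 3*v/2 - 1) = v + 1/2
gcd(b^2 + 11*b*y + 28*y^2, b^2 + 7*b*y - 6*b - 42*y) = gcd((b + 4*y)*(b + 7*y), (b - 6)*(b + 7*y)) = b + 7*y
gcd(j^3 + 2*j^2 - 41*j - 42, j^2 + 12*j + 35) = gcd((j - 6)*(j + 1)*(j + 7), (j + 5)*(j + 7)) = j + 7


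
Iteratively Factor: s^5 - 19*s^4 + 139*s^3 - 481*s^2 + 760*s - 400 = (s - 4)*(s^4 - 15*s^3 + 79*s^2 - 165*s + 100) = (s - 4)*(s - 1)*(s^3 - 14*s^2 + 65*s - 100) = (s - 4)^2*(s - 1)*(s^2 - 10*s + 25) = (s - 5)*(s - 4)^2*(s - 1)*(s - 5)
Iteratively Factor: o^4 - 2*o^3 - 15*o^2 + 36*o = (o - 3)*(o^3 + o^2 - 12*o) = (o - 3)*(o + 4)*(o^2 - 3*o) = (o - 3)^2*(o + 4)*(o)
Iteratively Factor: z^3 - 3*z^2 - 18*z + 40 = (z + 4)*(z^2 - 7*z + 10) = (z - 2)*(z + 4)*(z - 5)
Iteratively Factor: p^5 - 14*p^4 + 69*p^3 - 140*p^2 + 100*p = (p - 2)*(p^4 - 12*p^3 + 45*p^2 - 50*p) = (p - 5)*(p - 2)*(p^3 - 7*p^2 + 10*p) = (p - 5)^2*(p - 2)*(p^2 - 2*p) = p*(p - 5)^2*(p - 2)*(p - 2)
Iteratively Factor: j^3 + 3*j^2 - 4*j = (j)*(j^2 + 3*j - 4) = j*(j + 4)*(j - 1)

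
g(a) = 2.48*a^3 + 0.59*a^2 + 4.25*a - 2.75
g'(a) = 7.44*a^2 + 1.18*a + 4.25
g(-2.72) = -59.85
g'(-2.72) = 56.08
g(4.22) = 212.07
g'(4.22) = 141.72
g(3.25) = 102.43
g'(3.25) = 86.67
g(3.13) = 92.38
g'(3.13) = 80.83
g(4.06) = 190.20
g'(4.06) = 131.68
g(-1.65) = -19.30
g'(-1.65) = 22.56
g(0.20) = -1.86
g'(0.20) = 4.78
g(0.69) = 1.28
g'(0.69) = 8.61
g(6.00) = 579.67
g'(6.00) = 279.17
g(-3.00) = -77.15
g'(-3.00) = 67.67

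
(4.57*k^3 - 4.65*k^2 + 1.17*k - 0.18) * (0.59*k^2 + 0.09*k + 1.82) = 2.6963*k^5 - 2.3322*k^4 + 8.5892*k^3 - 8.4639*k^2 + 2.1132*k - 0.3276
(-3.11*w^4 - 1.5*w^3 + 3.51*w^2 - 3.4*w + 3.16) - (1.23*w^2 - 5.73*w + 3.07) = -3.11*w^4 - 1.5*w^3 + 2.28*w^2 + 2.33*w + 0.0900000000000003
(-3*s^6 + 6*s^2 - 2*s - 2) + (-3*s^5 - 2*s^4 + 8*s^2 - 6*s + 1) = -3*s^6 - 3*s^5 - 2*s^4 + 14*s^2 - 8*s - 1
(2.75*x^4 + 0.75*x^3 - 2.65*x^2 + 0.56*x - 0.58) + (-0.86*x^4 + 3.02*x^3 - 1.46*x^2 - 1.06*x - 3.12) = 1.89*x^4 + 3.77*x^3 - 4.11*x^2 - 0.5*x - 3.7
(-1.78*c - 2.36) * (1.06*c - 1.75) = -1.8868*c^2 + 0.6134*c + 4.13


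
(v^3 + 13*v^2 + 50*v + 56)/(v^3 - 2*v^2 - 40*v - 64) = (v + 7)/(v - 8)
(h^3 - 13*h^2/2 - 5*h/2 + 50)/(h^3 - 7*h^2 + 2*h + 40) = (h + 5/2)/(h + 2)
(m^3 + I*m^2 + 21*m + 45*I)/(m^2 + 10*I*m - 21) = (m^2 - 2*I*m + 15)/(m + 7*I)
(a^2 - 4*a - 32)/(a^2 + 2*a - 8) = (a - 8)/(a - 2)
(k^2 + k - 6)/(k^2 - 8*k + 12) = (k + 3)/(k - 6)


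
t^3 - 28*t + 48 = (t - 4)*(t - 2)*(t + 6)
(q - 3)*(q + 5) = q^2 + 2*q - 15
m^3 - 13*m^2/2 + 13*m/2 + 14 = (m - 4)*(m - 7/2)*(m + 1)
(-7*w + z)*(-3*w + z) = 21*w^2 - 10*w*z + z^2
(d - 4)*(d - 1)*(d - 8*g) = d^3 - 8*d^2*g - 5*d^2 + 40*d*g + 4*d - 32*g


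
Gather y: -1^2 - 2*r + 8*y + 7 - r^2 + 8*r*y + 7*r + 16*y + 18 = -r^2 + 5*r + y*(8*r + 24) + 24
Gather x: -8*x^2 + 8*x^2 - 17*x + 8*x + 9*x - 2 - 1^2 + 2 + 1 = 0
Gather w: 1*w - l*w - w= -l*w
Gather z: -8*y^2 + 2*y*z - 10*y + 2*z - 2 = -8*y^2 - 10*y + z*(2*y + 2) - 2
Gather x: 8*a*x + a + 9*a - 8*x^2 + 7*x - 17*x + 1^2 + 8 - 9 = 10*a - 8*x^2 + x*(8*a - 10)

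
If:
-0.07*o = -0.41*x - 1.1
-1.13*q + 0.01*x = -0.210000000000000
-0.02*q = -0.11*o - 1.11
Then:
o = -10.06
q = 0.15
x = -4.40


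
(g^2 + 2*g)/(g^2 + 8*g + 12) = g/(g + 6)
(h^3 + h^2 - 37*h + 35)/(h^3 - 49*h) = (h^2 - 6*h + 5)/(h*(h - 7))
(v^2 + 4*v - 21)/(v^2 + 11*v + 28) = (v - 3)/(v + 4)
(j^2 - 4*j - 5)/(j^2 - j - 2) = (j - 5)/(j - 2)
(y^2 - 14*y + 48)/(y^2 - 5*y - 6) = (y - 8)/(y + 1)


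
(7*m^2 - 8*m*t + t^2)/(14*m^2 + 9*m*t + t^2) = (7*m^2 - 8*m*t + t^2)/(14*m^2 + 9*m*t + t^2)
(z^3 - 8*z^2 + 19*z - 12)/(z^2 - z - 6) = (z^2 - 5*z + 4)/(z + 2)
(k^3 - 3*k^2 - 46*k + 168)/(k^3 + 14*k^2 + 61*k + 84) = (k^2 - 10*k + 24)/(k^2 + 7*k + 12)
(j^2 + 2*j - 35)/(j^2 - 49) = (j - 5)/(j - 7)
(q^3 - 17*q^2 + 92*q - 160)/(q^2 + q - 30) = (q^2 - 12*q + 32)/(q + 6)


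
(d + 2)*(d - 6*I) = d^2 + 2*d - 6*I*d - 12*I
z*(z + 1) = z^2 + z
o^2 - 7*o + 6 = (o - 6)*(o - 1)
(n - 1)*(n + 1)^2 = n^3 + n^2 - n - 1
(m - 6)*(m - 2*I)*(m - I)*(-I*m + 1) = -I*m^4 - 2*m^3 + 6*I*m^3 + 12*m^2 - I*m^2 - 2*m + 6*I*m + 12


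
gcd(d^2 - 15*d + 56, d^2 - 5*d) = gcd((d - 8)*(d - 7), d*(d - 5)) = 1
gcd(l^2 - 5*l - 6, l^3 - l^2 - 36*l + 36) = l - 6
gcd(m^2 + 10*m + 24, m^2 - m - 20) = m + 4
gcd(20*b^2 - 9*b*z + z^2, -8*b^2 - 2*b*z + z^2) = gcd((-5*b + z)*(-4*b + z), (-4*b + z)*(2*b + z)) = -4*b + z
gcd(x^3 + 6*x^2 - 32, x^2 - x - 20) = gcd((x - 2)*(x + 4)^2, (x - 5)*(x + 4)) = x + 4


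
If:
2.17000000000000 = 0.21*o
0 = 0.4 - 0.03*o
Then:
No Solution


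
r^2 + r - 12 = (r - 3)*(r + 4)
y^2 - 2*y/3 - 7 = (y - 3)*(y + 7/3)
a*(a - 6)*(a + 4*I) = a^3 - 6*a^2 + 4*I*a^2 - 24*I*a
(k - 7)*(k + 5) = k^2 - 2*k - 35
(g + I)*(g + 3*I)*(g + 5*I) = g^3 + 9*I*g^2 - 23*g - 15*I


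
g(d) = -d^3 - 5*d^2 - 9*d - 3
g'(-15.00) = -534.00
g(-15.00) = 2382.00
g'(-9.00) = -162.00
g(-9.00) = 402.00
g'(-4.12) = -18.72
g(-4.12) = 19.14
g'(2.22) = -45.99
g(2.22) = -58.56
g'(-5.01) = -34.20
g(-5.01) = 42.34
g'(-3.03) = -6.24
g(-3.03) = 6.18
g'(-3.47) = -10.42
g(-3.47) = 9.81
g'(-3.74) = -13.56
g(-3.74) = 13.04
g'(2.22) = -45.99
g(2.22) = -58.56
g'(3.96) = -95.64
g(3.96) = -179.15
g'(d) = -3*d^2 - 10*d - 9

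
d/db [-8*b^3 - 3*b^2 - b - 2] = -24*b^2 - 6*b - 1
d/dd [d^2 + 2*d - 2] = 2*d + 2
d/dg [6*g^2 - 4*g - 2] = 12*g - 4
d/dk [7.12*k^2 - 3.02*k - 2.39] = 14.24*k - 3.02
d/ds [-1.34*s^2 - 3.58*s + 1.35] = -2.68*s - 3.58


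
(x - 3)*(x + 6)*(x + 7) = x^3 + 10*x^2 + 3*x - 126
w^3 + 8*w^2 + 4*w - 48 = (w - 2)*(w + 4)*(w + 6)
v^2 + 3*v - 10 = (v - 2)*(v + 5)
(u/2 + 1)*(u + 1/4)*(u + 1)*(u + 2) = u^4/2 + 21*u^3/8 + 37*u^2/8 + 3*u + 1/2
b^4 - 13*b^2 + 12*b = b*(b - 3)*(b - 1)*(b + 4)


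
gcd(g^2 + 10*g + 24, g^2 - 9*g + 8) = 1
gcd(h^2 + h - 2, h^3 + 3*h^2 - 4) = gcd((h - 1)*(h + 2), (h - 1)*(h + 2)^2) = h^2 + h - 2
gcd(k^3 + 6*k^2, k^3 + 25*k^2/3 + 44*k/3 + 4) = k + 6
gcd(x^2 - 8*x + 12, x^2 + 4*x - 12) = x - 2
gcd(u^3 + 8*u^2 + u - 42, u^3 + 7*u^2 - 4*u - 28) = u^2 + 5*u - 14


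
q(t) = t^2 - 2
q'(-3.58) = -7.16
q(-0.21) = -1.96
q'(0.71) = 1.42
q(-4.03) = 14.24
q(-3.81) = 12.52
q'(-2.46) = -4.92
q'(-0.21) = -0.42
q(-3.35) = 9.22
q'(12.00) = 24.00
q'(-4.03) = -8.06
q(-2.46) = 4.05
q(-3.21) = 8.30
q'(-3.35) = -6.70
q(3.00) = 7.00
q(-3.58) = 10.82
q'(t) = 2*t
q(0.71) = -1.50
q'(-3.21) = -6.42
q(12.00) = 142.00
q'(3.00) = 6.00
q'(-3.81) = -7.62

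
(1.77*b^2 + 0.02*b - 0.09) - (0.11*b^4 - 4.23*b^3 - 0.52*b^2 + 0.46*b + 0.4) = -0.11*b^4 + 4.23*b^3 + 2.29*b^2 - 0.44*b - 0.49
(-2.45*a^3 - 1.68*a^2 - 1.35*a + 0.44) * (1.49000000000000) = -3.6505*a^3 - 2.5032*a^2 - 2.0115*a + 0.6556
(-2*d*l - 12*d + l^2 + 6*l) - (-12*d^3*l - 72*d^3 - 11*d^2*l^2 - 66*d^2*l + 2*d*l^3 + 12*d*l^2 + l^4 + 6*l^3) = 12*d^3*l + 72*d^3 + 11*d^2*l^2 + 66*d^2*l - 2*d*l^3 - 12*d*l^2 - 2*d*l - 12*d - l^4 - 6*l^3 + l^2 + 6*l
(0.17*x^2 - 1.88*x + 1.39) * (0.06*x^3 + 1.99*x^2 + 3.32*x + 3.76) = 0.0102*x^5 + 0.2255*x^4 - 3.0934*x^3 - 2.8363*x^2 - 2.454*x + 5.2264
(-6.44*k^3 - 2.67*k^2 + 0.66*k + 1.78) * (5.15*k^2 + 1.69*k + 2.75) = -33.166*k^5 - 24.6341*k^4 - 18.8233*k^3 + 2.9399*k^2 + 4.8232*k + 4.895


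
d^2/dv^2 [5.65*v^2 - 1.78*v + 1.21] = 11.3000000000000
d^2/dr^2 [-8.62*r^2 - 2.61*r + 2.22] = -17.2400000000000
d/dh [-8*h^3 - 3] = -24*h^2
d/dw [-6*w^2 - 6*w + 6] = -12*w - 6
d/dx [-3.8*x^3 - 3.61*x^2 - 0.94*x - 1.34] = -11.4*x^2 - 7.22*x - 0.94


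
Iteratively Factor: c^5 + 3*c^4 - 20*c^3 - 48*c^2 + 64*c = (c + 4)*(c^4 - c^3 - 16*c^2 + 16*c) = c*(c + 4)*(c^3 - c^2 - 16*c + 16) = c*(c - 4)*(c + 4)*(c^2 + 3*c - 4) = c*(c - 4)*(c + 4)^2*(c - 1)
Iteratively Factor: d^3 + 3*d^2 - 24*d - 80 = (d + 4)*(d^2 - d - 20) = (d + 4)^2*(d - 5)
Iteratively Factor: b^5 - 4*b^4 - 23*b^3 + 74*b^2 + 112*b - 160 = (b + 2)*(b^4 - 6*b^3 - 11*b^2 + 96*b - 80) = (b - 5)*(b + 2)*(b^3 - b^2 - 16*b + 16) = (b - 5)*(b - 4)*(b + 2)*(b^2 + 3*b - 4) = (b - 5)*(b - 4)*(b + 2)*(b + 4)*(b - 1)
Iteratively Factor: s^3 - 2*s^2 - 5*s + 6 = (s + 2)*(s^2 - 4*s + 3) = (s - 3)*(s + 2)*(s - 1)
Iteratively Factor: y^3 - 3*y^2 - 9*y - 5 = (y + 1)*(y^2 - 4*y - 5) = (y - 5)*(y + 1)*(y + 1)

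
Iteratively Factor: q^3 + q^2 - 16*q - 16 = (q + 4)*(q^2 - 3*q - 4) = (q - 4)*(q + 4)*(q + 1)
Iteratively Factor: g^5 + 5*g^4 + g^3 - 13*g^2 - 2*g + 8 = (g - 1)*(g^4 + 6*g^3 + 7*g^2 - 6*g - 8) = (g - 1)*(g + 2)*(g^3 + 4*g^2 - g - 4) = (g - 1)*(g + 2)*(g + 4)*(g^2 - 1) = (g - 1)*(g + 1)*(g + 2)*(g + 4)*(g - 1)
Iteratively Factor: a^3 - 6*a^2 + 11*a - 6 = (a - 3)*(a^2 - 3*a + 2) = (a - 3)*(a - 1)*(a - 2)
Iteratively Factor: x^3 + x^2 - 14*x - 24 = (x + 3)*(x^2 - 2*x - 8) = (x + 2)*(x + 3)*(x - 4)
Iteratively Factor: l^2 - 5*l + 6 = (l - 2)*(l - 3)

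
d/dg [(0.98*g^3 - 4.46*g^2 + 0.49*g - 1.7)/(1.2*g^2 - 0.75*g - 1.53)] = (1.176*g^4 - 1.47*g^3 - 1.7412*g^2 + 17.7276*g - 2.0247)/(1.44*g^4 - 1.8*g^3 - 3.1095*g^2 + 2.295*g + 2.3409)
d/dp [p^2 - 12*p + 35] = 2*p - 12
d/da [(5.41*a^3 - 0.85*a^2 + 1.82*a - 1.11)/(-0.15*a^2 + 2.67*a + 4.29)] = (-0.8115*a^4 + 28.8894*a^3 + 67.6302*a^2 - 7.626*a + 10.7715)/(0.0225*a^4 - 0.801*a^3 + 5.8419*a^2 + 22.9086*a + 18.4041)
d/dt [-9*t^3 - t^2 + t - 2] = -27*t^2 - 2*t + 1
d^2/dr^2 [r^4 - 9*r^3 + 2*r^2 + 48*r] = 12*r^2 - 54*r + 4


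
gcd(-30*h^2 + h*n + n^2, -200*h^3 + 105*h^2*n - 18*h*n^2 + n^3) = 5*h - n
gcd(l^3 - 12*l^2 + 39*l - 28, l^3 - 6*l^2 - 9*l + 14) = l^2 - 8*l + 7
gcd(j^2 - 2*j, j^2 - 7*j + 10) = j - 2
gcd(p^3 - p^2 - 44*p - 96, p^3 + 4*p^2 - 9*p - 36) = p^2 + 7*p + 12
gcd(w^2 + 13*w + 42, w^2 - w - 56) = w + 7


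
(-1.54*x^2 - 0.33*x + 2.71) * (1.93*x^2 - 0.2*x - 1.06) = -2.9722*x^4 - 0.3289*x^3 + 6.9287*x^2 - 0.1922*x - 2.8726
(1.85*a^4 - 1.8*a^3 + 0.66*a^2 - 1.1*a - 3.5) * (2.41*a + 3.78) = 4.4585*a^5 + 2.655*a^4 - 5.2134*a^3 - 0.1562*a^2 - 12.593*a - 13.23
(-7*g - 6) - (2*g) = -9*g - 6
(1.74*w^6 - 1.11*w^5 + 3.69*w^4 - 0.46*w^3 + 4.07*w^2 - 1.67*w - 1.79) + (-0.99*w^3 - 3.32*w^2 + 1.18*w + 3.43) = 1.74*w^6 - 1.11*w^5 + 3.69*w^4 - 1.45*w^3 + 0.75*w^2 - 0.49*w + 1.64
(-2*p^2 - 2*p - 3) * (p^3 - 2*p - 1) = -2*p^5 - 2*p^4 + p^3 + 6*p^2 + 8*p + 3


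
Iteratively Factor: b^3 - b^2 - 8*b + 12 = (b - 2)*(b^2 + b - 6) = (b - 2)*(b + 3)*(b - 2)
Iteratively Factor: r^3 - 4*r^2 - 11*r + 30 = (r - 2)*(r^2 - 2*r - 15) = (r - 5)*(r - 2)*(r + 3)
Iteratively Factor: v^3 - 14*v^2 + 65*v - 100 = (v - 5)*(v^2 - 9*v + 20) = (v - 5)*(v - 4)*(v - 5)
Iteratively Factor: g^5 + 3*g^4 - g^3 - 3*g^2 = (g + 3)*(g^4 - g^2) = g*(g + 3)*(g^3 - g) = g^2*(g + 3)*(g^2 - 1) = g^2*(g - 1)*(g + 3)*(g + 1)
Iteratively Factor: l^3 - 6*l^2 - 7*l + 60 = (l - 4)*(l^2 - 2*l - 15) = (l - 5)*(l - 4)*(l + 3)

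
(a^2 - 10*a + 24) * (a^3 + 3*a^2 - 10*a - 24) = a^5 - 7*a^4 - 16*a^3 + 148*a^2 - 576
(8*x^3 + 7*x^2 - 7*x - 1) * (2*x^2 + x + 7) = 16*x^5 + 22*x^4 + 49*x^3 + 40*x^2 - 50*x - 7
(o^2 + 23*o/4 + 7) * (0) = 0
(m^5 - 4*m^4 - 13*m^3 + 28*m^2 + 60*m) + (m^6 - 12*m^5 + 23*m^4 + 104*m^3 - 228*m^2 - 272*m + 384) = m^6 - 11*m^5 + 19*m^4 + 91*m^3 - 200*m^2 - 212*m + 384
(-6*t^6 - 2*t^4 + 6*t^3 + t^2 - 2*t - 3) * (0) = 0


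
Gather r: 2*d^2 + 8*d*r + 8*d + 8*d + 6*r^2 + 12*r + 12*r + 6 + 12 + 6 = 2*d^2 + 16*d + 6*r^2 + r*(8*d + 24) + 24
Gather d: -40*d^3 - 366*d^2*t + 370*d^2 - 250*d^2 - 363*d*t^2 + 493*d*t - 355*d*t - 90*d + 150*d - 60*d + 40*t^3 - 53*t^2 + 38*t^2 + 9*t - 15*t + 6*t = -40*d^3 + d^2*(120 - 366*t) + d*(-363*t^2 + 138*t) + 40*t^3 - 15*t^2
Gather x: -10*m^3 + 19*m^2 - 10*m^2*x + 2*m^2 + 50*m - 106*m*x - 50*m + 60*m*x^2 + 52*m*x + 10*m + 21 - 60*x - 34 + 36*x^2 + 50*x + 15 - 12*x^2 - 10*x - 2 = -10*m^3 + 21*m^2 + 10*m + x^2*(60*m + 24) + x*(-10*m^2 - 54*m - 20)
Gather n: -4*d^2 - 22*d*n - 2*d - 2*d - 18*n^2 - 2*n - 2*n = -4*d^2 - 4*d - 18*n^2 + n*(-22*d - 4)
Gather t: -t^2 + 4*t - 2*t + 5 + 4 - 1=-t^2 + 2*t + 8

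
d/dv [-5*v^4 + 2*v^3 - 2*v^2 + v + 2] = -20*v^3 + 6*v^2 - 4*v + 1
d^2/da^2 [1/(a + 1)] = 2/(a + 1)^3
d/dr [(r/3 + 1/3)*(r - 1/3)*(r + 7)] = r^2 + 46*r/9 + 13/9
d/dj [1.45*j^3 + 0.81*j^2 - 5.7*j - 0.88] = 4.35*j^2 + 1.62*j - 5.7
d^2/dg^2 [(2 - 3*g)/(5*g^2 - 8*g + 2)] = 2*(-4*(3*g - 2)*(5*g - 4)^2 + (45*g - 34)*(5*g^2 - 8*g + 2))/(5*g^2 - 8*g + 2)^3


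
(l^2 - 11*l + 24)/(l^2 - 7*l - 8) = (l - 3)/(l + 1)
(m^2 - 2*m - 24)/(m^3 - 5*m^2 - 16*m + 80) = (m - 6)/(m^2 - 9*m + 20)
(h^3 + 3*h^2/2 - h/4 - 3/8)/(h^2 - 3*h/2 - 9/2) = (h^2 - 1/4)/(h - 3)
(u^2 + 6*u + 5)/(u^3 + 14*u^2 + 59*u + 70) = (u + 1)/(u^2 + 9*u + 14)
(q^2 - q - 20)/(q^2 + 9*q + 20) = (q - 5)/(q + 5)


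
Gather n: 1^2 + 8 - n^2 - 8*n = -n^2 - 8*n + 9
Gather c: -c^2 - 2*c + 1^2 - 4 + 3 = -c^2 - 2*c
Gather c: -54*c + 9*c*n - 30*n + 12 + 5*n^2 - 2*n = c*(9*n - 54) + 5*n^2 - 32*n + 12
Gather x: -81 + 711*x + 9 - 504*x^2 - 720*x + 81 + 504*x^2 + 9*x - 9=0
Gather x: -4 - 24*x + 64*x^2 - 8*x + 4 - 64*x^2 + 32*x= 0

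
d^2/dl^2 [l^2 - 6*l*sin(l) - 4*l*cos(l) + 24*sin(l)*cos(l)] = 6*l*sin(l) + 4*l*cos(l) + 8*sin(l) - 48*sin(2*l) - 12*cos(l) + 2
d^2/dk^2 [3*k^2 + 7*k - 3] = 6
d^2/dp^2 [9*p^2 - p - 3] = 18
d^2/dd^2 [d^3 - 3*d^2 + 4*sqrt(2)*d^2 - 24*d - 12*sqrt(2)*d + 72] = 6*d - 6 + 8*sqrt(2)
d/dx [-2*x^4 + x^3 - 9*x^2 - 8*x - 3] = -8*x^3 + 3*x^2 - 18*x - 8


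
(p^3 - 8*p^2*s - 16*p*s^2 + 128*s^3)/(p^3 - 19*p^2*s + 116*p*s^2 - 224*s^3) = (p + 4*s)/(p - 7*s)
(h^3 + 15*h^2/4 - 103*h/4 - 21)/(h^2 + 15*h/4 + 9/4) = (h^2 + 3*h - 28)/(h + 3)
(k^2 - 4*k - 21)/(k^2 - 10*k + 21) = (k + 3)/(k - 3)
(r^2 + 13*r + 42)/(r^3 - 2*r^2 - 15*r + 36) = (r^2 + 13*r + 42)/(r^3 - 2*r^2 - 15*r + 36)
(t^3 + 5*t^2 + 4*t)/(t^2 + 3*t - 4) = t*(t + 1)/(t - 1)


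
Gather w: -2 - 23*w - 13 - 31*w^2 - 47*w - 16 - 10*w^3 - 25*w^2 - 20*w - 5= -10*w^3 - 56*w^2 - 90*w - 36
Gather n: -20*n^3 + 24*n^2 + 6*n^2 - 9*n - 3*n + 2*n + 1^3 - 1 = -20*n^3 + 30*n^2 - 10*n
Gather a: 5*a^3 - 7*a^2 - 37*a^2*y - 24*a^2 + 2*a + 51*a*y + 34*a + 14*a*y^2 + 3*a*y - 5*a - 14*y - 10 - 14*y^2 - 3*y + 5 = 5*a^3 + a^2*(-37*y - 31) + a*(14*y^2 + 54*y + 31) - 14*y^2 - 17*y - 5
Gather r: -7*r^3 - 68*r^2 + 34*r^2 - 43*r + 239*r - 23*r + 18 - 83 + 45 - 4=-7*r^3 - 34*r^2 + 173*r - 24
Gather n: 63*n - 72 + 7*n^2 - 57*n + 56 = 7*n^2 + 6*n - 16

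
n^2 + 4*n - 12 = (n - 2)*(n + 6)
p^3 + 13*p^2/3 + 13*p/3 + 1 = (p + 1/3)*(p + 1)*(p + 3)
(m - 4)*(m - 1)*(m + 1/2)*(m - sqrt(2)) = m^4 - 9*m^3/2 - sqrt(2)*m^3 + 3*m^2/2 + 9*sqrt(2)*m^2/2 - 3*sqrt(2)*m/2 + 2*m - 2*sqrt(2)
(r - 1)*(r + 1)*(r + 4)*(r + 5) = r^4 + 9*r^3 + 19*r^2 - 9*r - 20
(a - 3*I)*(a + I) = a^2 - 2*I*a + 3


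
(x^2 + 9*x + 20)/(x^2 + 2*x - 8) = (x + 5)/(x - 2)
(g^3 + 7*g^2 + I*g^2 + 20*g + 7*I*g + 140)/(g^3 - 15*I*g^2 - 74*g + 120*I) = (g^2 + g*(7 + 5*I) + 35*I)/(g^2 - 11*I*g - 30)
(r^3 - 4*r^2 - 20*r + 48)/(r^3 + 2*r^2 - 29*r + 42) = (r^2 - 2*r - 24)/(r^2 + 4*r - 21)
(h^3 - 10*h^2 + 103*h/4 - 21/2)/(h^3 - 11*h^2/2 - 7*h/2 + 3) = (h - 7/2)/(h + 1)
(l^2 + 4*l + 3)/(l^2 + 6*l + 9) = (l + 1)/(l + 3)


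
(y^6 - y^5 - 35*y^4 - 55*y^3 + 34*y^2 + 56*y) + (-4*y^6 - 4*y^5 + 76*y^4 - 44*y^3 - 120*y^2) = -3*y^6 - 5*y^5 + 41*y^4 - 99*y^3 - 86*y^2 + 56*y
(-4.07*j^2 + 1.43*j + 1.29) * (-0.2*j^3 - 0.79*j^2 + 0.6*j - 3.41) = 0.814*j^5 + 2.9293*j^4 - 3.8297*j^3 + 13.7176*j^2 - 4.1023*j - 4.3989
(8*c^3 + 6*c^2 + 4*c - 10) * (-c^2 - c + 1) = -8*c^5 - 14*c^4 - 2*c^3 + 12*c^2 + 14*c - 10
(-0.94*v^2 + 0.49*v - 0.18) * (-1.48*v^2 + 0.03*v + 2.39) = 1.3912*v^4 - 0.7534*v^3 - 1.9655*v^2 + 1.1657*v - 0.4302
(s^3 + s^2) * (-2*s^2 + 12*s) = -2*s^5 + 10*s^4 + 12*s^3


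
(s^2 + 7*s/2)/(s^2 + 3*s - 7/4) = 2*s/(2*s - 1)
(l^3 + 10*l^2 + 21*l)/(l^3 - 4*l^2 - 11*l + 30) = l*(l + 7)/(l^2 - 7*l + 10)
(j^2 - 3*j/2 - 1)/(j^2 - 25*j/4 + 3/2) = 2*(2*j^2 - 3*j - 2)/(4*j^2 - 25*j + 6)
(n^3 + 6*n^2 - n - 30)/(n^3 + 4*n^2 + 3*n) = (n^2 + 3*n - 10)/(n*(n + 1))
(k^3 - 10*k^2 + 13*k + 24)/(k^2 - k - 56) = (k^2 - 2*k - 3)/(k + 7)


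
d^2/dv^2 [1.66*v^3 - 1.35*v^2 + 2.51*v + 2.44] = 9.96*v - 2.7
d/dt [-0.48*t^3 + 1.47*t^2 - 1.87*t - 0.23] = -1.44*t^2 + 2.94*t - 1.87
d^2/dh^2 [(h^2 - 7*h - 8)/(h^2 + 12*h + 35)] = 2*(-19*h^3 - 129*h^2 + 447*h + 3293)/(h^6 + 36*h^5 + 537*h^4 + 4248*h^3 + 18795*h^2 + 44100*h + 42875)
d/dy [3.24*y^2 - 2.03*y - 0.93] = 6.48*y - 2.03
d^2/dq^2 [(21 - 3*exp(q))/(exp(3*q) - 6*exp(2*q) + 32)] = (-12*exp(4*q) + 147*exp(3*q) - 126*exp(2*q) + 912*exp(q) - 192)*exp(q)/(exp(7*q) - 10*exp(6*q) + 12*exp(5*q) + 136*exp(4*q) - 256*exp(3*q) - 768*exp(2*q) + 1024*exp(q) + 2048)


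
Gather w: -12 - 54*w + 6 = -54*w - 6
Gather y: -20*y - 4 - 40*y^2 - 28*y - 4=-40*y^2 - 48*y - 8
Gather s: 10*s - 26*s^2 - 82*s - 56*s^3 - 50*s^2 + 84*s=-56*s^3 - 76*s^2 + 12*s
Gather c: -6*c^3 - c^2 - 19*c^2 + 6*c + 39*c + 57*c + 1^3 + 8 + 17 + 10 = -6*c^3 - 20*c^2 + 102*c + 36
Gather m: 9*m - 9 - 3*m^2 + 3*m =-3*m^2 + 12*m - 9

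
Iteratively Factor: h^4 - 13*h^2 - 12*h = (h)*(h^3 - 13*h - 12) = h*(h - 4)*(h^2 + 4*h + 3) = h*(h - 4)*(h + 3)*(h + 1)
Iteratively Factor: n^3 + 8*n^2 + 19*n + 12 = (n + 1)*(n^2 + 7*n + 12) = (n + 1)*(n + 4)*(n + 3)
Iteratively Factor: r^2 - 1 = (r + 1)*(r - 1)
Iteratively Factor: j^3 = (j)*(j^2) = j^2*(j)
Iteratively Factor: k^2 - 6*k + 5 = (k - 5)*(k - 1)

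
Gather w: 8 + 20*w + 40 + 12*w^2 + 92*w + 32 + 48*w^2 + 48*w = 60*w^2 + 160*w + 80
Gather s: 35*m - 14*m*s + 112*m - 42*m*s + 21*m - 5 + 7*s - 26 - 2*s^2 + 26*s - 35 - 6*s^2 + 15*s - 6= 168*m - 8*s^2 + s*(48 - 56*m) - 72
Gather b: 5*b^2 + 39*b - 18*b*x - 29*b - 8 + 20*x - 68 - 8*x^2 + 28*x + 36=5*b^2 + b*(10 - 18*x) - 8*x^2 + 48*x - 40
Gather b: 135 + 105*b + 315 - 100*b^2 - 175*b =-100*b^2 - 70*b + 450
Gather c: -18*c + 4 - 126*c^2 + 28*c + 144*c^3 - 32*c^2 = 144*c^3 - 158*c^2 + 10*c + 4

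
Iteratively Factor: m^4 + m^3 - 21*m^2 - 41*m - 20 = (m + 1)*(m^3 - 21*m - 20) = (m + 1)*(m + 4)*(m^2 - 4*m - 5) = (m - 5)*(m + 1)*(m + 4)*(m + 1)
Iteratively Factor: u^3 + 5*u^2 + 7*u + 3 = (u + 3)*(u^2 + 2*u + 1) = (u + 1)*(u + 3)*(u + 1)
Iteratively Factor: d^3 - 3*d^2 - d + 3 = (d - 3)*(d^2 - 1) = (d - 3)*(d + 1)*(d - 1)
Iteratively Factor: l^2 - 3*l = (l - 3)*(l)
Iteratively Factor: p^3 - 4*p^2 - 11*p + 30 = (p - 5)*(p^2 + p - 6) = (p - 5)*(p + 3)*(p - 2)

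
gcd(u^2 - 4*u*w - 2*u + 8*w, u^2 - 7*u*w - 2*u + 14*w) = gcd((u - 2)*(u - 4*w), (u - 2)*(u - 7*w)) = u - 2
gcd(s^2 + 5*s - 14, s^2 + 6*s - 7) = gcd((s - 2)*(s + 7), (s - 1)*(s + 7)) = s + 7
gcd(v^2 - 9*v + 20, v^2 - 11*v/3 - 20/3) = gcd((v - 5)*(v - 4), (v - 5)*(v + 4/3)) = v - 5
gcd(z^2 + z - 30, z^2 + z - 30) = z^2 + z - 30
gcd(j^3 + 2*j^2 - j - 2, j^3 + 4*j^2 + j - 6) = j^2 + j - 2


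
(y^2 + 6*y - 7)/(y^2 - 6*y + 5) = (y + 7)/(y - 5)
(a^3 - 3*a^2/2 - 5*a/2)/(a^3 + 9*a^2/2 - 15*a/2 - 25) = a*(a + 1)/(a^2 + 7*a + 10)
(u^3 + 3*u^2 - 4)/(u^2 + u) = (u^3 + 3*u^2 - 4)/(u*(u + 1))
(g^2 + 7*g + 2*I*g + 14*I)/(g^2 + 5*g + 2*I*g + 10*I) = (g + 7)/(g + 5)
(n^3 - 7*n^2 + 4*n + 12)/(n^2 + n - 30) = (n^3 - 7*n^2 + 4*n + 12)/(n^2 + n - 30)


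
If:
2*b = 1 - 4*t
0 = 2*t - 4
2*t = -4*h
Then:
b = -7/2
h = -1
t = 2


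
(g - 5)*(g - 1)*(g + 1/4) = g^3 - 23*g^2/4 + 7*g/2 + 5/4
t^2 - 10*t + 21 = (t - 7)*(t - 3)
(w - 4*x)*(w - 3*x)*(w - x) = w^3 - 8*w^2*x + 19*w*x^2 - 12*x^3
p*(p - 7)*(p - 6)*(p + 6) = p^4 - 7*p^3 - 36*p^2 + 252*p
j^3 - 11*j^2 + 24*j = j*(j - 8)*(j - 3)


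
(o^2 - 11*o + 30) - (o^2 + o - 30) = 60 - 12*o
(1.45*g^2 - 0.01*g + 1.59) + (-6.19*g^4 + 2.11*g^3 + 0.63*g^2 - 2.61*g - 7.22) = -6.19*g^4 + 2.11*g^3 + 2.08*g^2 - 2.62*g - 5.63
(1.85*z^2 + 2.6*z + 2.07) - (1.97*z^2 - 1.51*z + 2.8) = -0.12*z^2 + 4.11*z - 0.73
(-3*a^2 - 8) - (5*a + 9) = -3*a^2 - 5*a - 17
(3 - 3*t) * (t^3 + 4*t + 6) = -3*t^4 + 3*t^3 - 12*t^2 - 6*t + 18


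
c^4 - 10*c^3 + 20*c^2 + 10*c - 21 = (c - 7)*(c - 3)*(c - 1)*(c + 1)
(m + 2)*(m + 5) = m^2 + 7*m + 10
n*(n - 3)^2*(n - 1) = n^4 - 7*n^3 + 15*n^2 - 9*n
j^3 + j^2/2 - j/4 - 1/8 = (j - 1/2)*(j + 1/2)^2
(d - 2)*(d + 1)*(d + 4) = d^3 + 3*d^2 - 6*d - 8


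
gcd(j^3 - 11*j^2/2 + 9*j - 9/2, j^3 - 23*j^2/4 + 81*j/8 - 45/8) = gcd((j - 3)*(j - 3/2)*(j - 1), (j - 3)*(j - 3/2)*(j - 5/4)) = j^2 - 9*j/2 + 9/2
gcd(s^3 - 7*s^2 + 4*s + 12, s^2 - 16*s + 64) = 1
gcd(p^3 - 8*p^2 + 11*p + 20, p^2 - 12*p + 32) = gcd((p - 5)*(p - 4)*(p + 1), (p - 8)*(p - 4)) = p - 4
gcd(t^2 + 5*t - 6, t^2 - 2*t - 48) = t + 6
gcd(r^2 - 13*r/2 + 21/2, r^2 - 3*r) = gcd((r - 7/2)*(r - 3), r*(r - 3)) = r - 3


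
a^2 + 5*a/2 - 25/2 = (a - 5/2)*(a + 5)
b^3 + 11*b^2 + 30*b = b*(b + 5)*(b + 6)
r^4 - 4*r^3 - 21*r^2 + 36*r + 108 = (r - 6)*(r - 3)*(r + 2)*(r + 3)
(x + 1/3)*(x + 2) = x^2 + 7*x/3 + 2/3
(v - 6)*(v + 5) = v^2 - v - 30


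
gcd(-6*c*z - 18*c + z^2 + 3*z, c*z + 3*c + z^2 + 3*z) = z + 3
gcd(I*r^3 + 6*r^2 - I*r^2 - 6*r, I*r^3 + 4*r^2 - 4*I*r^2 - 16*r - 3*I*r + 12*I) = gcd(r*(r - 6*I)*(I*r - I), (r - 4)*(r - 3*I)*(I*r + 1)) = 1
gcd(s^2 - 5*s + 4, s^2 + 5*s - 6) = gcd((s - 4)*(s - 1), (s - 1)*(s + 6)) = s - 1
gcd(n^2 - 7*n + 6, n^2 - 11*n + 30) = n - 6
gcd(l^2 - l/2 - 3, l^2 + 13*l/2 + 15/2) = l + 3/2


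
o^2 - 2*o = o*(o - 2)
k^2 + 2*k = k*(k + 2)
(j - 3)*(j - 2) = j^2 - 5*j + 6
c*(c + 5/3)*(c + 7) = c^3 + 26*c^2/3 + 35*c/3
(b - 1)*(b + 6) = b^2 + 5*b - 6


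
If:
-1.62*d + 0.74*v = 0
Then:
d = 0.45679012345679*v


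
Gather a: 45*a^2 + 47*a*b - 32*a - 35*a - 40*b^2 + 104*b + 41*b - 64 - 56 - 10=45*a^2 + a*(47*b - 67) - 40*b^2 + 145*b - 130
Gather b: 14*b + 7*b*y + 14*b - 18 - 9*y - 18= b*(7*y + 28) - 9*y - 36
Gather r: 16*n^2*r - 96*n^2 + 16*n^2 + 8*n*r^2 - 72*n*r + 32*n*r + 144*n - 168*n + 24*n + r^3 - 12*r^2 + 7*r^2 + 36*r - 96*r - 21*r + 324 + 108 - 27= -80*n^2 + r^3 + r^2*(8*n - 5) + r*(16*n^2 - 40*n - 81) + 405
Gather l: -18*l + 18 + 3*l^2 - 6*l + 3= 3*l^2 - 24*l + 21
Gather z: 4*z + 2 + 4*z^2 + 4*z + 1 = 4*z^2 + 8*z + 3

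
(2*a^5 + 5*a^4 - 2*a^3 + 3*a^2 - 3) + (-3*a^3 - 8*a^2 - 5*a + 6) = 2*a^5 + 5*a^4 - 5*a^3 - 5*a^2 - 5*a + 3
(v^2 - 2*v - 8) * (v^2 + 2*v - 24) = v^4 - 36*v^2 + 32*v + 192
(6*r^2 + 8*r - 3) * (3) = 18*r^2 + 24*r - 9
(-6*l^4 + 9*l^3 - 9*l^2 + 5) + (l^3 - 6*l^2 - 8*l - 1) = -6*l^4 + 10*l^3 - 15*l^2 - 8*l + 4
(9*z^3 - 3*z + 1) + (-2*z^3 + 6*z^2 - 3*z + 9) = 7*z^3 + 6*z^2 - 6*z + 10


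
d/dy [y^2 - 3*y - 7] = 2*y - 3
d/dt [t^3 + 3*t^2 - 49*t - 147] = 3*t^2 + 6*t - 49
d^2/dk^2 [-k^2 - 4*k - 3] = -2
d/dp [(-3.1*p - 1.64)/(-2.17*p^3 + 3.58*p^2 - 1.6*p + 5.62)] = (-13.454*p^3 + 0.421600000000002*p^2 + 11.7424*p - 20.046)/(4.7089*p^6 - 15.5372*p^5 + 19.7604*p^4 - 35.8468*p^3 + 42.7992*p^2 - 17.984*p + 31.5844)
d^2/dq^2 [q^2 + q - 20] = 2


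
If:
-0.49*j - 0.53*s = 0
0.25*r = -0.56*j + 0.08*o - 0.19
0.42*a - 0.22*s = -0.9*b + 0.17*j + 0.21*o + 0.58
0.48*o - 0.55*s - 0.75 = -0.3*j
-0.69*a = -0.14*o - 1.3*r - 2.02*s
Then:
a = 8.96038400867593*s - 0.172826086956522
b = 1.08967995169082 - 3.71627727661113*s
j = -1.08163265306122*s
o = 1.8218537414966*s + 1.5625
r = 3.00585034013605*s - 0.26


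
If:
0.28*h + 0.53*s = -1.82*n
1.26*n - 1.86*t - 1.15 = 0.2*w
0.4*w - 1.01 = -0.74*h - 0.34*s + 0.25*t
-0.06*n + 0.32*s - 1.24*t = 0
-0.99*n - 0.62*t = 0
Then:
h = 1.54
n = 0.32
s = -1.91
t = -0.51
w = 0.97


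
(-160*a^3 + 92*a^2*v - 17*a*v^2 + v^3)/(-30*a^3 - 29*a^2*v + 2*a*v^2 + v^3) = (32*a^2 - 12*a*v + v^2)/(6*a^2 + 7*a*v + v^2)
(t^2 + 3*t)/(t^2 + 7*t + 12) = t/(t + 4)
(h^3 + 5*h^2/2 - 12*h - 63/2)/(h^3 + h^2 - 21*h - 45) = (h - 7/2)/(h - 5)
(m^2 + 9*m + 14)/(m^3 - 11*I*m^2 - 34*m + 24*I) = (m^2 + 9*m + 14)/(m^3 - 11*I*m^2 - 34*m + 24*I)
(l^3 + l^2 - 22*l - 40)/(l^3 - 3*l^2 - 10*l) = (l + 4)/l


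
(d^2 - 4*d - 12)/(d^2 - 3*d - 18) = (d + 2)/(d + 3)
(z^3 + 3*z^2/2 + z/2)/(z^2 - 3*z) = (2*z^2 + 3*z + 1)/(2*(z - 3))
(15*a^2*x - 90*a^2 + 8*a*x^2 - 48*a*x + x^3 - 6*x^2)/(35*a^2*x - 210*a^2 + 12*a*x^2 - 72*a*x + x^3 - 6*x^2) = (3*a + x)/(7*a + x)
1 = 1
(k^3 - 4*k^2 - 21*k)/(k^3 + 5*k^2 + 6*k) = (k - 7)/(k + 2)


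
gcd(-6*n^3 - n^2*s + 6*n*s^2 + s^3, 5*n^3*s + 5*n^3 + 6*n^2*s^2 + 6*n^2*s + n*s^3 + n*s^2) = n + s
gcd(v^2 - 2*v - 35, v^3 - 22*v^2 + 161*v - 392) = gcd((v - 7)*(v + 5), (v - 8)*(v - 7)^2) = v - 7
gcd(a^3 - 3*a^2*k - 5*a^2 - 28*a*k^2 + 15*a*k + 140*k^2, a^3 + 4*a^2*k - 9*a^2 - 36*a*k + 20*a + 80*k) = a^2 + 4*a*k - 5*a - 20*k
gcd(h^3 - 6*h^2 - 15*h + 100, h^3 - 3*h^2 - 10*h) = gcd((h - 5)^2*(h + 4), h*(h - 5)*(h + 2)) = h - 5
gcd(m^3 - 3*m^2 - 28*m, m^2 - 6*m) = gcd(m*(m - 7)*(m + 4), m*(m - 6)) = m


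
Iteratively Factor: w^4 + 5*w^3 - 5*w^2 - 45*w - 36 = (w + 3)*(w^3 + 2*w^2 - 11*w - 12) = (w - 3)*(w + 3)*(w^2 + 5*w + 4) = (w - 3)*(w + 1)*(w + 3)*(w + 4)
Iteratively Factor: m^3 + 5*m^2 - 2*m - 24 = (m - 2)*(m^2 + 7*m + 12) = (m - 2)*(m + 3)*(m + 4)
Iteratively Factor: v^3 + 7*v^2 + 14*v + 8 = (v + 2)*(v^2 + 5*v + 4) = (v + 2)*(v + 4)*(v + 1)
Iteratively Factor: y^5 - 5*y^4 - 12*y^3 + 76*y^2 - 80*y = (y - 2)*(y^4 - 3*y^3 - 18*y^2 + 40*y) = y*(y - 2)*(y^3 - 3*y^2 - 18*y + 40) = y*(y - 2)*(y + 4)*(y^2 - 7*y + 10) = y*(y - 5)*(y - 2)*(y + 4)*(y - 2)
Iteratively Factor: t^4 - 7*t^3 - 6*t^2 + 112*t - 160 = (t - 4)*(t^3 - 3*t^2 - 18*t + 40) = (t - 4)*(t + 4)*(t^2 - 7*t + 10) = (t - 4)*(t - 2)*(t + 4)*(t - 5)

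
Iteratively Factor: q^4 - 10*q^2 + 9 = (q + 1)*(q^3 - q^2 - 9*q + 9) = (q - 3)*(q + 1)*(q^2 + 2*q - 3) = (q - 3)*(q + 1)*(q + 3)*(q - 1)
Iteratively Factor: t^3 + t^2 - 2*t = (t + 2)*(t^2 - t) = (t - 1)*(t + 2)*(t)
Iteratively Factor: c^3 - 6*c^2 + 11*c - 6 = (c - 1)*(c^2 - 5*c + 6) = (c - 2)*(c - 1)*(c - 3)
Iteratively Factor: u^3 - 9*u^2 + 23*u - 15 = (u - 3)*(u^2 - 6*u + 5) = (u - 5)*(u - 3)*(u - 1)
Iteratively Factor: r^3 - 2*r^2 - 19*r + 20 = (r - 1)*(r^2 - r - 20) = (r - 1)*(r + 4)*(r - 5)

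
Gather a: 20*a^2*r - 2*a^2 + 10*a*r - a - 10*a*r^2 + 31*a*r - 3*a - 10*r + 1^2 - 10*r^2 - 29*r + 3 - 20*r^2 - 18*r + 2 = a^2*(20*r - 2) + a*(-10*r^2 + 41*r - 4) - 30*r^2 - 57*r + 6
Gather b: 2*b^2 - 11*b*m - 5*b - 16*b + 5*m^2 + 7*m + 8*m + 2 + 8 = 2*b^2 + b*(-11*m - 21) + 5*m^2 + 15*m + 10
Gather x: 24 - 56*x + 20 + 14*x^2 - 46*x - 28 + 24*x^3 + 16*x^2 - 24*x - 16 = 24*x^3 + 30*x^2 - 126*x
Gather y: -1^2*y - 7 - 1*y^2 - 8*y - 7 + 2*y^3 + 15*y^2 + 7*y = 2*y^3 + 14*y^2 - 2*y - 14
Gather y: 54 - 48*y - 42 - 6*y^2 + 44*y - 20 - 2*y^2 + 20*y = -8*y^2 + 16*y - 8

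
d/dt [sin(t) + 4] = cos(t)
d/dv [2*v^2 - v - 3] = 4*v - 1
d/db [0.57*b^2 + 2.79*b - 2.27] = 1.14*b + 2.79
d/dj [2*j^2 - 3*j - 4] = 4*j - 3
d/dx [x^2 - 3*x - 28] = 2*x - 3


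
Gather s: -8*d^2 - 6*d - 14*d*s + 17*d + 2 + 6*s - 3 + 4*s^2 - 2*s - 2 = -8*d^2 + 11*d + 4*s^2 + s*(4 - 14*d) - 3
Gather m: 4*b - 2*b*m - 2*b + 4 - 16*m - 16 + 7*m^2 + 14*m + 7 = 2*b + 7*m^2 + m*(-2*b - 2) - 5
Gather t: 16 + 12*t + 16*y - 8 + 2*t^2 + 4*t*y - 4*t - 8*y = 2*t^2 + t*(4*y + 8) + 8*y + 8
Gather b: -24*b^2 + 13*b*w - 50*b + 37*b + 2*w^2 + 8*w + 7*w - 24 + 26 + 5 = -24*b^2 + b*(13*w - 13) + 2*w^2 + 15*w + 7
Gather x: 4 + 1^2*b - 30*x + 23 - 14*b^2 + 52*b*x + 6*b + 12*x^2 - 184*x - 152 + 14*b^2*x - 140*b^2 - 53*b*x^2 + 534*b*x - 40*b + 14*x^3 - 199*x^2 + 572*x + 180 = -154*b^2 - 33*b + 14*x^3 + x^2*(-53*b - 187) + x*(14*b^2 + 586*b + 358) + 55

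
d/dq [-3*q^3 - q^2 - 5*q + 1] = -9*q^2 - 2*q - 5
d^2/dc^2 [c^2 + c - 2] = 2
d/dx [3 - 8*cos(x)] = 8*sin(x)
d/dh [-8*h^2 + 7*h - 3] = 7 - 16*h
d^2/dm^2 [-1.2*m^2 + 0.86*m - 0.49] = -2.40000000000000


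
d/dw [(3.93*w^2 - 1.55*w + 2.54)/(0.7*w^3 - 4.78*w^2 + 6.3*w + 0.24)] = (-2.751*w^4 + 2.17*w^3 + 12.016*w^2 + 26.1688*w - 16.374)/(0.49*w^6 - 6.692*w^5 + 31.6684*w^4 - 59.892*w^3 + 37.3956*w^2 + 3.024*w + 0.0576)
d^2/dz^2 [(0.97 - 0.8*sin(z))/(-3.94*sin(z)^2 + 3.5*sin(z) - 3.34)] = (-12.41888*sin(z)^5 + 49.199568*sin(z)^4 + 47.87494*sin(z)^3 - 138.8761*sin(z)^2 + 19.50654*sin(z) + 20.468624)/(61.162984*sin(z)^6 - 162.9978*sin(z)^5 + 300.341472*sin(z)^4 - 319.2266*sin(z)^3 + 254.604192*sin(z)^2 - 117.1338*sin(z) + 37.259704)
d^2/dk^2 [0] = 0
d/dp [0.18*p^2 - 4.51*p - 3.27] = 0.36*p - 4.51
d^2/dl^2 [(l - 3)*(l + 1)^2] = 6*l - 2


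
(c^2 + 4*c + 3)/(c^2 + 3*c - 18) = (c^2 + 4*c + 3)/(c^2 + 3*c - 18)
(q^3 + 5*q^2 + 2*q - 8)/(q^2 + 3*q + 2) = (q^2 + 3*q - 4)/(q + 1)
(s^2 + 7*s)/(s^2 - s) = (s + 7)/(s - 1)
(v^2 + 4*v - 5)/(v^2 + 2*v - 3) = (v + 5)/(v + 3)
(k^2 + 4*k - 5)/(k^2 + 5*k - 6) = (k + 5)/(k + 6)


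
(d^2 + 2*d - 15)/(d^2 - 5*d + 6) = (d + 5)/(d - 2)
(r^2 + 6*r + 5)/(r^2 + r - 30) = (r^2 + 6*r + 5)/(r^2 + r - 30)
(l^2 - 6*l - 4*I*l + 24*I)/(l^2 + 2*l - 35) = (l^2 - 6*l - 4*I*l + 24*I)/(l^2 + 2*l - 35)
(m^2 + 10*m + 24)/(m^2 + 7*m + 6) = (m + 4)/(m + 1)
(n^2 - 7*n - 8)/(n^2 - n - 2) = (n - 8)/(n - 2)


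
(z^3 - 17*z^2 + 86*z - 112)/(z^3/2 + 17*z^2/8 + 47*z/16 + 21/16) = 16*(z^3 - 17*z^2 + 86*z - 112)/(8*z^3 + 34*z^2 + 47*z + 21)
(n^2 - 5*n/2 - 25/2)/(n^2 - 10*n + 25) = (n + 5/2)/(n - 5)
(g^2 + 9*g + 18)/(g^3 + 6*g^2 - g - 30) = (g + 6)/(g^2 + 3*g - 10)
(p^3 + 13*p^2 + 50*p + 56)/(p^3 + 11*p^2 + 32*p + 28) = (p + 4)/(p + 2)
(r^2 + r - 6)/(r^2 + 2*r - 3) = (r - 2)/(r - 1)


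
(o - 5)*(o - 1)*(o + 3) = o^3 - 3*o^2 - 13*o + 15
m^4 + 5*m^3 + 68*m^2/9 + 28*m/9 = m*(m + 2/3)*(m + 2)*(m + 7/3)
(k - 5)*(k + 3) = k^2 - 2*k - 15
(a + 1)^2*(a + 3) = a^3 + 5*a^2 + 7*a + 3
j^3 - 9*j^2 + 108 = (j - 6)^2*(j + 3)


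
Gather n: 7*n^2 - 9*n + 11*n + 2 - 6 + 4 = 7*n^2 + 2*n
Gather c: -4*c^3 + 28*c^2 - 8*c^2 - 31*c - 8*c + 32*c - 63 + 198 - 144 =-4*c^3 + 20*c^2 - 7*c - 9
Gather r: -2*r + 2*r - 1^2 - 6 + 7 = 0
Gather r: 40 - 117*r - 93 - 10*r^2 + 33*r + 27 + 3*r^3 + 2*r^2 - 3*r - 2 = 3*r^3 - 8*r^2 - 87*r - 28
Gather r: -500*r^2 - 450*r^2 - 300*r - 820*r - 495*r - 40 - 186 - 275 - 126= -950*r^2 - 1615*r - 627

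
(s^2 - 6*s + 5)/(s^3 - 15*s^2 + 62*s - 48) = (s - 5)/(s^2 - 14*s + 48)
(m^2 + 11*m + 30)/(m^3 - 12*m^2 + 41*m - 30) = (m^2 + 11*m + 30)/(m^3 - 12*m^2 + 41*m - 30)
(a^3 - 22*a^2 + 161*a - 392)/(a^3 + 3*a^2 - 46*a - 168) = (a^2 - 15*a + 56)/(a^2 + 10*a + 24)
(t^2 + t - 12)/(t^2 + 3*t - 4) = (t - 3)/(t - 1)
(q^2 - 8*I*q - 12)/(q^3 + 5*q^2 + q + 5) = (q^2 - 8*I*q - 12)/(q^3 + 5*q^2 + q + 5)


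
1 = 1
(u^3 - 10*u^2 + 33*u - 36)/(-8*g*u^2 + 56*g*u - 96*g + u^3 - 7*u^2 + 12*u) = (u - 3)/(-8*g + u)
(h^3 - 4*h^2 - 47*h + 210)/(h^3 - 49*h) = (h^2 - 11*h + 30)/(h*(h - 7))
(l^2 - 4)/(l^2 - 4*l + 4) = (l + 2)/(l - 2)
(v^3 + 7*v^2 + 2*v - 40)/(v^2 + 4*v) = v + 3 - 10/v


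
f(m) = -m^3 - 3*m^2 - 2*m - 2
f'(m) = -3*m^2 - 6*m - 2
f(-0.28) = -1.65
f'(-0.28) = -0.56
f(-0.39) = -1.62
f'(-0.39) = -0.12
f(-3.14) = 5.66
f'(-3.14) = -12.74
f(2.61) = -45.44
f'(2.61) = -38.10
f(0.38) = -3.25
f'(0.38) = -4.71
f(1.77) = -20.48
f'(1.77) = -22.02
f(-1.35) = -2.31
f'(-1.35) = 0.63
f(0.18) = -2.46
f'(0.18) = -3.18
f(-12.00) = 1318.00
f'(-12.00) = -362.00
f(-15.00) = 2728.00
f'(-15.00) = -587.00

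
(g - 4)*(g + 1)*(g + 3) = g^3 - 13*g - 12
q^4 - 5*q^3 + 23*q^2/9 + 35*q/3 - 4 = (q - 3)^2*(q - 1/3)*(q + 4/3)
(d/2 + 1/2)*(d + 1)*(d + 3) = d^3/2 + 5*d^2/2 + 7*d/2 + 3/2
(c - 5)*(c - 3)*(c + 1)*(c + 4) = c^4 - 3*c^3 - 21*c^2 + 43*c + 60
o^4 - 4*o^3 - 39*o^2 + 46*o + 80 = (o - 8)*(o - 2)*(o + 1)*(o + 5)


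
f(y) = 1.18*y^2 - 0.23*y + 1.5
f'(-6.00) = -14.39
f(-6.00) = 45.36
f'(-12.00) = -28.55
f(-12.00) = 174.18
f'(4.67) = 10.79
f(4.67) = 26.16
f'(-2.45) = -6.01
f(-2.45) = 9.15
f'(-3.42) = -8.30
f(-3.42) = 16.09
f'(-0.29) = -0.91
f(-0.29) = 1.67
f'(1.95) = 4.37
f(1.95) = 5.54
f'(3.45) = 7.91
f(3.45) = 14.75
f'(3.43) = 7.86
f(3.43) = 14.59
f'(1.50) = 3.31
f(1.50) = 3.81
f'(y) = 2.36*y - 0.23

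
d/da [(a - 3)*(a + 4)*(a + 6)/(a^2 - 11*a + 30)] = (a^4 - 22*a^3 + 19*a^2 + 564*a - 972)/(a^4 - 22*a^3 + 181*a^2 - 660*a + 900)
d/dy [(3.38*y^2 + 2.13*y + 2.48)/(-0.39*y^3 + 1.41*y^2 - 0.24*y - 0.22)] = (1.3182*y^4 + 1.6614*y^3 - 0.9129*y^2 - 8.4808*y + 0.1266)/(0.1521*y^6 - 1.0998*y^5 + 2.1753*y^4 - 0.5052*y^3 - 0.5628*y^2 + 0.1056*y + 0.0484)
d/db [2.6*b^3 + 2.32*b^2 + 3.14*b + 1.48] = 7.8*b^2 + 4.64*b + 3.14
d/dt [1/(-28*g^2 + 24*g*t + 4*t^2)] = (-3*g - t)/(2*(-7*g^2 + 6*g*t + t^2)^2)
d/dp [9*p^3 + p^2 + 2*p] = 27*p^2 + 2*p + 2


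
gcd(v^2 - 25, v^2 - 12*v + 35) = v - 5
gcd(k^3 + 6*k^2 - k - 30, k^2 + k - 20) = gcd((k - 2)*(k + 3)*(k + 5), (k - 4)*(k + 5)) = k + 5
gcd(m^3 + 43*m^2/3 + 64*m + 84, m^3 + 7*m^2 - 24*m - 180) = m^2 + 12*m + 36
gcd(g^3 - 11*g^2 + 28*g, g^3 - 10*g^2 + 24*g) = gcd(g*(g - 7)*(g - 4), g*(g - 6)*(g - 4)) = g^2 - 4*g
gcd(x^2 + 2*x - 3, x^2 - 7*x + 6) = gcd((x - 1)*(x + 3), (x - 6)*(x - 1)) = x - 1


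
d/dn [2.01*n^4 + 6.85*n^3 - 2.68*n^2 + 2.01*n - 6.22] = 8.04*n^3 + 20.55*n^2 - 5.36*n + 2.01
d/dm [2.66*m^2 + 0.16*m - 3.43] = 5.32*m + 0.16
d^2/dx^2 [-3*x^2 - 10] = -6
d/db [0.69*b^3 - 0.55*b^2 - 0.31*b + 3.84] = 2.07*b^2 - 1.1*b - 0.31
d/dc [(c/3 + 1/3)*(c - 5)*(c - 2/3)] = c^2 - 28*c/9 - 7/9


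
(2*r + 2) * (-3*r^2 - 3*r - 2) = -6*r^3 - 12*r^2 - 10*r - 4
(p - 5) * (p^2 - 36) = p^3 - 5*p^2 - 36*p + 180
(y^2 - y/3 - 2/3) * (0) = 0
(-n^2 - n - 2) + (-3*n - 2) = -n^2 - 4*n - 4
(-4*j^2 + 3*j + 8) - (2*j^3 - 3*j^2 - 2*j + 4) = -2*j^3 - j^2 + 5*j + 4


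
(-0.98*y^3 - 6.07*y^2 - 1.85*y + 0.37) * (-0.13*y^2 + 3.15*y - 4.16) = 0.1274*y^5 - 2.2979*y^4 - 14.8032*y^3 + 19.3756*y^2 + 8.8615*y - 1.5392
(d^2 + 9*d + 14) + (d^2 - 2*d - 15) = 2*d^2 + 7*d - 1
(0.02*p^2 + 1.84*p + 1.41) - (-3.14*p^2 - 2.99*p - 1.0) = 3.16*p^2 + 4.83*p + 2.41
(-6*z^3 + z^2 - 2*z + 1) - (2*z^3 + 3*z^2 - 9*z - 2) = -8*z^3 - 2*z^2 + 7*z + 3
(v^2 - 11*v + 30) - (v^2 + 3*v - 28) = 58 - 14*v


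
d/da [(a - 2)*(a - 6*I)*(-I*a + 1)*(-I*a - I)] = -4*a^3 + a^2*(3 + 15*I) + a*(-8 - 10*I) + 6 - 10*I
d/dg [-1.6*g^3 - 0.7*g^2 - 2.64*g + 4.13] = -4.8*g^2 - 1.4*g - 2.64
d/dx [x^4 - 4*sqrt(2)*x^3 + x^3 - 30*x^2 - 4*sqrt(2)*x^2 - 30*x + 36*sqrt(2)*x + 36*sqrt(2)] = 4*x^3 - 12*sqrt(2)*x^2 + 3*x^2 - 60*x - 8*sqrt(2)*x - 30 + 36*sqrt(2)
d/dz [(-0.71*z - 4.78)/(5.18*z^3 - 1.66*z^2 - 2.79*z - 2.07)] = (7.3556*z^3 + 73.1026*z^2 - 15.8696*z - 11.8665)/(26.8324*z^6 - 17.1976*z^5 - 26.1488*z^4 - 12.1824*z^3 + 14.6565*z^2 + 11.5506*z + 4.2849)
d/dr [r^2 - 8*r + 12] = 2*r - 8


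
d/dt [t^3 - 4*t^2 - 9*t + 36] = 3*t^2 - 8*t - 9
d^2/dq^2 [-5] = 0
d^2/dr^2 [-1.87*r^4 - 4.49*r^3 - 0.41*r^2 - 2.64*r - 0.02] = -22.44*r^2 - 26.94*r - 0.82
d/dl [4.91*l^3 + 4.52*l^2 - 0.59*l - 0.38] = 14.73*l^2 + 9.04*l - 0.59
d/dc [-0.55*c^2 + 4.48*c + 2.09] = 4.48 - 1.1*c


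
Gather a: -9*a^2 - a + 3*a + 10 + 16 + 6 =-9*a^2 + 2*a + 32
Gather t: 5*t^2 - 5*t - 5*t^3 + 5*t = -5*t^3 + 5*t^2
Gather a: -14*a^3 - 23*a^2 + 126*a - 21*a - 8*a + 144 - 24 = -14*a^3 - 23*a^2 + 97*a + 120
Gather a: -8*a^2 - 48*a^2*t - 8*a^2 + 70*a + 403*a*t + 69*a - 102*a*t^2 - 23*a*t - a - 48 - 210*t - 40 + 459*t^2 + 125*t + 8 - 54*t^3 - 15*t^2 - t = a^2*(-48*t - 16) + a*(-102*t^2 + 380*t + 138) - 54*t^3 + 444*t^2 - 86*t - 80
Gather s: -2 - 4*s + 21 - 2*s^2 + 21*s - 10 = -2*s^2 + 17*s + 9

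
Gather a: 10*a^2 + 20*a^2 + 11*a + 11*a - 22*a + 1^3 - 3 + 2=30*a^2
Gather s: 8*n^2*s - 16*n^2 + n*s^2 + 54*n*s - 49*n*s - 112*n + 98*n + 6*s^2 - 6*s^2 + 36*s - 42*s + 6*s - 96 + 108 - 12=-16*n^2 + n*s^2 - 14*n + s*(8*n^2 + 5*n)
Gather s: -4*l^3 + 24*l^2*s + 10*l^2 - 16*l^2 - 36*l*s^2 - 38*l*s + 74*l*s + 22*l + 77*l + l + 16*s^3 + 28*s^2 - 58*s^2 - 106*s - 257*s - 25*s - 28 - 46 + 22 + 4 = -4*l^3 - 6*l^2 + 100*l + 16*s^3 + s^2*(-36*l - 30) + s*(24*l^2 + 36*l - 388) - 48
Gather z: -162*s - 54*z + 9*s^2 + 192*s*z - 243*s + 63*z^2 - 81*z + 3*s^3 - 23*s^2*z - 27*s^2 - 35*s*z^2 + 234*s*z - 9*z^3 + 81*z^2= 3*s^3 - 18*s^2 - 405*s - 9*z^3 + z^2*(144 - 35*s) + z*(-23*s^2 + 426*s - 135)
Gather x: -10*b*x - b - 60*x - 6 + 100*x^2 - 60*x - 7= -b + 100*x^2 + x*(-10*b - 120) - 13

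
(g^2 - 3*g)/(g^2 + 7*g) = (g - 3)/(g + 7)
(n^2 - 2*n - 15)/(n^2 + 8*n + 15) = (n - 5)/(n + 5)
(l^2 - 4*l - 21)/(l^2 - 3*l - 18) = (l - 7)/(l - 6)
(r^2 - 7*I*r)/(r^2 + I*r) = (r - 7*I)/(r + I)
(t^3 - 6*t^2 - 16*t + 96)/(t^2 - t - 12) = (t^2 - 2*t - 24)/(t + 3)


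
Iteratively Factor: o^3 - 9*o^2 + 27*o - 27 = (o - 3)*(o^2 - 6*o + 9) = (o - 3)^2*(o - 3)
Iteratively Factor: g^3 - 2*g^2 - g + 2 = (g - 1)*(g^2 - g - 2) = (g - 2)*(g - 1)*(g + 1)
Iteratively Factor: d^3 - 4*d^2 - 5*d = (d - 5)*(d^2 + d) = d*(d - 5)*(d + 1)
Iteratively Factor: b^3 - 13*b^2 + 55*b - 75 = (b - 3)*(b^2 - 10*b + 25) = (b - 5)*(b - 3)*(b - 5)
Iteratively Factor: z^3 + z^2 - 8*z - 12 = (z + 2)*(z^2 - z - 6) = (z - 3)*(z + 2)*(z + 2)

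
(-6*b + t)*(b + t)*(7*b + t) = -42*b^3 - 41*b^2*t + 2*b*t^2 + t^3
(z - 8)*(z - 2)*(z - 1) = z^3 - 11*z^2 + 26*z - 16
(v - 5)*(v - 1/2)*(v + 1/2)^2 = v^4 - 9*v^3/2 - 11*v^2/4 + 9*v/8 + 5/8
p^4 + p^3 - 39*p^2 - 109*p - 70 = (p - 7)*(p + 1)*(p + 2)*(p + 5)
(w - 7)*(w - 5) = w^2 - 12*w + 35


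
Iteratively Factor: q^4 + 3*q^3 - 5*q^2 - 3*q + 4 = (q + 4)*(q^3 - q^2 - q + 1) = (q - 1)*(q + 4)*(q^2 - 1) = (q - 1)*(q + 1)*(q + 4)*(q - 1)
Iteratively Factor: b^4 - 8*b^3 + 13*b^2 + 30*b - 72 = (b - 4)*(b^3 - 4*b^2 - 3*b + 18) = (b - 4)*(b + 2)*(b^2 - 6*b + 9) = (b - 4)*(b - 3)*(b + 2)*(b - 3)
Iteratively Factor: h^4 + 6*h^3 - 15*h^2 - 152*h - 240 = (h + 4)*(h^3 + 2*h^2 - 23*h - 60) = (h + 3)*(h + 4)*(h^2 - h - 20) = (h + 3)*(h + 4)^2*(h - 5)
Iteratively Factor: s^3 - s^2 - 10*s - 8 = (s + 1)*(s^2 - 2*s - 8) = (s + 1)*(s + 2)*(s - 4)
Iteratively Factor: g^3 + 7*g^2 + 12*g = (g + 3)*(g^2 + 4*g) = (g + 3)*(g + 4)*(g)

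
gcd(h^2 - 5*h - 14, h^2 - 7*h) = h - 7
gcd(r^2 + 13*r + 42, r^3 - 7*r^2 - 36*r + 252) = r + 6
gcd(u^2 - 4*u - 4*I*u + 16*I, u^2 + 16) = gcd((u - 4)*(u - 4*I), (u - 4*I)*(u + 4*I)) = u - 4*I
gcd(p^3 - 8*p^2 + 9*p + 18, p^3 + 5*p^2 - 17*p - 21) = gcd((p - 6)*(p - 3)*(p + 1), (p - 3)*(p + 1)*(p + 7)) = p^2 - 2*p - 3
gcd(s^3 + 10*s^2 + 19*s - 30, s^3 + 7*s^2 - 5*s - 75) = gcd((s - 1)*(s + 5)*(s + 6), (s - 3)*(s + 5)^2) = s + 5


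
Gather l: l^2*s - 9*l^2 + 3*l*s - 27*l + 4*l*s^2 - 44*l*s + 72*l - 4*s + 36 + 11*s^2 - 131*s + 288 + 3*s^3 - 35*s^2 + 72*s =l^2*(s - 9) + l*(4*s^2 - 41*s + 45) + 3*s^3 - 24*s^2 - 63*s + 324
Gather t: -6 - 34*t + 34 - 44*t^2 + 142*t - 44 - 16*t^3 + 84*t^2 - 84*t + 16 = -16*t^3 + 40*t^2 + 24*t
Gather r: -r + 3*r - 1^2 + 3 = 2*r + 2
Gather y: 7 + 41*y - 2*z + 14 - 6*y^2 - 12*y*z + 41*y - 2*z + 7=-6*y^2 + y*(82 - 12*z) - 4*z + 28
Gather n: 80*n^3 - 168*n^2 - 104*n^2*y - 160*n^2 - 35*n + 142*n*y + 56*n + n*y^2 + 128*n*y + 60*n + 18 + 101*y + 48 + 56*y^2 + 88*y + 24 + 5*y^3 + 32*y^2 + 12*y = 80*n^3 + n^2*(-104*y - 328) + n*(y^2 + 270*y + 81) + 5*y^3 + 88*y^2 + 201*y + 90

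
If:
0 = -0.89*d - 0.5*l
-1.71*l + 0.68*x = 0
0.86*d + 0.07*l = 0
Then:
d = 0.00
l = 0.00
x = 0.00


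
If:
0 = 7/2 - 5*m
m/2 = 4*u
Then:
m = 7/10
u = 7/80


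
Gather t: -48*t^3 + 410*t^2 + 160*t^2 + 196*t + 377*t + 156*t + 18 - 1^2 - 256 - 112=-48*t^3 + 570*t^2 + 729*t - 351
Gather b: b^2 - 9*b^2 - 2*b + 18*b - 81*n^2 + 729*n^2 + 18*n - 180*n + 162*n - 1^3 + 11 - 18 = -8*b^2 + 16*b + 648*n^2 - 8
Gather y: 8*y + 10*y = 18*y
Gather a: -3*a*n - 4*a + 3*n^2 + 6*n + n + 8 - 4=a*(-3*n - 4) + 3*n^2 + 7*n + 4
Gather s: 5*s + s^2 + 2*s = s^2 + 7*s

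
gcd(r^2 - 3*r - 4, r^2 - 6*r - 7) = r + 1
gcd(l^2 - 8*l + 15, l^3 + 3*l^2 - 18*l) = l - 3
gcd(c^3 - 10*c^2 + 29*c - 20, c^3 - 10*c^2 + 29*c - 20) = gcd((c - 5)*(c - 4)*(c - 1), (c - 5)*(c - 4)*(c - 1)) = c^3 - 10*c^2 + 29*c - 20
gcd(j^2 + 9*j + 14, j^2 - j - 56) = j + 7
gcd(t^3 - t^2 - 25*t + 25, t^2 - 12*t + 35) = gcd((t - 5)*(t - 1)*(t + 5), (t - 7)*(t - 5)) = t - 5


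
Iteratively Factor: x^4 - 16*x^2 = (x)*(x^3 - 16*x) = x*(x + 4)*(x^2 - 4*x) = x^2*(x + 4)*(x - 4)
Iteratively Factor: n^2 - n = (n - 1)*(n)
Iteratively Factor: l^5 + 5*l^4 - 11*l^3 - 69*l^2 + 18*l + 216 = (l - 3)*(l^4 + 8*l^3 + 13*l^2 - 30*l - 72) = (l - 3)*(l - 2)*(l^3 + 10*l^2 + 33*l + 36) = (l - 3)*(l - 2)*(l + 4)*(l^2 + 6*l + 9) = (l - 3)*(l - 2)*(l + 3)*(l + 4)*(l + 3)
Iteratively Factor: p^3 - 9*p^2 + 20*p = (p - 4)*(p^2 - 5*p) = (p - 5)*(p - 4)*(p)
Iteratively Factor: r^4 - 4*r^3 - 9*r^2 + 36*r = (r + 3)*(r^3 - 7*r^2 + 12*r) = (r - 3)*(r + 3)*(r^2 - 4*r) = (r - 4)*(r - 3)*(r + 3)*(r)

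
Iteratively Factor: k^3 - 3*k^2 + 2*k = (k)*(k^2 - 3*k + 2) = k*(k - 2)*(k - 1)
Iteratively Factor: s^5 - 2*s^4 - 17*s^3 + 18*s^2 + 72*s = (s - 3)*(s^4 + s^3 - 14*s^2 - 24*s) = (s - 3)*(s + 2)*(s^3 - s^2 - 12*s) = (s - 4)*(s - 3)*(s + 2)*(s^2 + 3*s) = s*(s - 4)*(s - 3)*(s + 2)*(s + 3)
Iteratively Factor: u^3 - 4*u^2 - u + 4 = (u - 4)*(u^2 - 1) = (u - 4)*(u + 1)*(u - 1)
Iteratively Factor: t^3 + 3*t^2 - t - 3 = (t - 1)*(t^2 + 4*t + 3) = (t - 1)*(t + 1)*(t + 3)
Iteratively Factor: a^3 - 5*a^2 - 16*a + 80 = (a - 5)*(a^2 - 16) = (a - 5)*(a - 4)*(a + 4)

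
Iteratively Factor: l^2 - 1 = (l - 1)*(l + 1)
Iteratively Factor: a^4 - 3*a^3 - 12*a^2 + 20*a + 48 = (a - 4)*(a^3 + a^2 - 8*a - 12) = (a - 4)*(a + 2)*(a^2 - a - 6) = (a - 4)*(a - 3)*(a + 2)*(a + 2)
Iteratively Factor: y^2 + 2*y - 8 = (y + 4)*(y - 2)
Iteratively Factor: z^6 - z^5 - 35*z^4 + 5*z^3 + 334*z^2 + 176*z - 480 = (z - 4)*(z^5 + 3*z^4 - 23*z^3 - 87*z^2 - 14*z + 120) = (z - 4)*(z + 3)*(z^4 - 23*z^2 - 18*z + 40) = (z - 4)*(z - 1)*(z + 3)*(z^3 + z^2 - 22*z - 40) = (z - 4)*(z - 1)*(z + 2)*(z + 3)*(z^2 - z - 20) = (z - 4)*(z - 1)*(z + 2)*(z + 3)*(z + 4)*(z - 5)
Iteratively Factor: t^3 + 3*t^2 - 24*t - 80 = (t - 5)*(t^2 + 8*t + 16) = (t - 5)*(t + 4)*(t + 4)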